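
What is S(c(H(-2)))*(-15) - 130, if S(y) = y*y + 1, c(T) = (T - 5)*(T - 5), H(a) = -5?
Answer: -150145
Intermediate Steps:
c(T) = (-5 + T)**2 (c(T) = (-5 + T)*(-5 + T) = (-5 + T)**2)
S(y) = 1 + y**2 (S(y) = y**2 + 1 = 1 + y**2)
S(c(H(-2)))*(-15) - 130 = (1 + ((-5 - 5)**2)**2)*(-15) - 130 = (1 + ((-10)**2)**2)*(-15) - 130 = (1 + 100**2)*(-15) - 130 = (1 + 10000)*(-15) - 130 = 10001*(-15) - 130 = -150015 - 130 = -150145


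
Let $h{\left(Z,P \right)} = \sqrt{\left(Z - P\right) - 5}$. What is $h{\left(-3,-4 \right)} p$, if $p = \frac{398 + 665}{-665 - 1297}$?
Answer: $- \frac{1063 i}{981} \approx - 1.0836 i$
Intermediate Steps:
$h{\left(Z,P \right)} = \sqrt{-5 + Z - P}$
$p = - \frac{1063}{1962}$ ($p = \frac{1063}{-1962} = 1063 \left(- \frac{1}{1962}\right) = - \frac{1063}{1962} \approx -0.54179$)
$h{\left(-3,-4 \right)} p = \sqrt{-5 - 3 - -4} \left(- \frac{1063}{1962}\right) = \sqrt{-5 - 3 + 4} \left(- \frac{1063}{1962}\right) = \sqrt{-4} \left(- \frac{1063}{1962}\right) = 2 i \left(- \frac{1063}{1962}\right) = - \frac{1063 i}{981}$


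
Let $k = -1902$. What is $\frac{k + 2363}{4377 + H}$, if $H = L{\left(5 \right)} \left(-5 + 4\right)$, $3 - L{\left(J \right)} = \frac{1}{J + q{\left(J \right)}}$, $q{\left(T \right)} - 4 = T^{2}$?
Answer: $\frac{15674}{148717} \approx 0.10539$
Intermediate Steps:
$q{\left(T \right)} = 4 + T^{2}$
$L{\left(J \right)} = 3 - \frac{1}{4 + J + J^{2}}$ ($L{\left(J \right)} = 3 - \frac{1}{J + \left(4 + J^{2}\right)} = 3 - \frac{1}{4 + J + J^{2}}$)
$H = - \frac{101}{34}$ ($H = \frac{11 + 3 \cdot 5 + 3 \cdot 5^{2}}{4 + 5 + 5^{2}} \left(-5 + 4\right) = \frac{11 + 15 + 3 \cdot 25}{4 + 5 + 25} \left(-1\right) = \frac{11 + 15 + 75}{34} \left(-1\right) = \frac{1}{34} \cdot 101 \left(-1\right) = \frac{101}{34} \left(-1\right) = - \frac{101}{34} \approx -2.9706$)
$\frac{k + 2363}{4377 + H} = \frac{-1902 + 2363}{4377 - \frac{101}{34}} = \frac{461}{\frac{148717}{34}} = 461 \cdot \frac{34}{148717} = \frac{15674}{148717}$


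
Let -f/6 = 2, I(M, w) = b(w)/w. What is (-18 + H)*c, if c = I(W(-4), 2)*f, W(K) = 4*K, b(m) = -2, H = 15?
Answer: -36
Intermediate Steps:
I(M, w) = -2/w
f = -12 (f = -6*2 = -12)
c = 12 (c = -2/2*(-12) = -2*1/2*(-12) = -1*(-12) = 12)
(-18 + H)*c = (-18 + 15)*12 = -3*12 = -36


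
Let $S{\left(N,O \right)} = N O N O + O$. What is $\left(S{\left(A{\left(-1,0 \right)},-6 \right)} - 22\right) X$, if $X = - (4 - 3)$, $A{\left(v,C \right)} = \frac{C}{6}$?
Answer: $28$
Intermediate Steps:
$A{\left(v,C \right)} = \frac{C}{6}$ ($A{\left(v,C \right)} = C \frac{1}{6} = \frac{C}{6}$)
$S{\left(N,O \right)} = O + N^{2} O^{2}$ ($S{\left(N,O \right)} = O N^{2} O + O = N^{2} O^{2} + O = O + N^{2} O^{2}$)
$X = -1$ ($X = \left(-1\right) 1 = -1$)
$\left(S{\left(A{\left(-1,0 \right)},-6 \right)} - 22\right) X = \left(- 6 \left(1 - 6 \left(\frac{1}{6} \cdot 0\right)^{2}\right) - 22\right) \left(-1\right) = \left(- 6 \left(1 - 6 \cdot 0^{2}\right) - 22\right) \left(-1\right) = \left(- 6 \left(1 - 0\right) - 22\right) \left(-1\right) = \left(- 6 \left(1 + 0\right) - 22\right) \left(-1\right) = \left(\left(-6\right) 1 - 22\right) \left(-1\right) = \left(-6 - 22\right) \left(-1\right) = \left(-28\right) \left(-1\right) = 28$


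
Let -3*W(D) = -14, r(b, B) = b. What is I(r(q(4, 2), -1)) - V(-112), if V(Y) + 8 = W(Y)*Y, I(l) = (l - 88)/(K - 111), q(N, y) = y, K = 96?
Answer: 2682/5 ≈ 536.40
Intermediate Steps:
W(D) = 14/3 (W(D) = -⅓*(-14) = 14/3)
I(l) = 88/15 - l/15 (I(l) = (l - 88)/(96 - 111) = (-88 + l)/(-15) = (-88 + l)*(-1/15) = 88/15 - l/15)
V(Y) = -8 + 14*Y/3
I(r(q(4, 2), -1)) - V(-112) = (88/15 - 1/15*2) - (-8 + (14/3)*(-112)) = (88/15 - 2/15) - (-8 - 1568/3) = 86/15 - 1*(-1592/3) = 86/15 + 1592/3 = 2682/5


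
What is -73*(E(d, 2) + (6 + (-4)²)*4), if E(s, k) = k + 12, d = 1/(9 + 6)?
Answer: -7446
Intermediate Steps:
d = 1/15 ≈ 0.066667
E(s, k) = 12 + k
-73*(E(d, 2) + (6 + (-4)²)*4) = -73*((12 + 2) + (6 + (-4)²)*4) = -73*(14 + (6 + 16)*4) = -73*(14 + 22*4) = -73*(14 + 88) = -73*102 = -7446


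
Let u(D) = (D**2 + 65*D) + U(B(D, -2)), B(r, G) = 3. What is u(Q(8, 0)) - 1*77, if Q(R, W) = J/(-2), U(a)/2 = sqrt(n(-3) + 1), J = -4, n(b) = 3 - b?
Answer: 57 + 2*sqrt(7) ≈ 62.292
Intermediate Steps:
U(a) = 2*sqrt(7) (U(a) = 2*sqrt((3 - 1*(-3)) + 1) = 2*sqrt((3 + 3) + 1) = 2*sqrt(6 + 1) = 2*sqrt(7))
Q(R, W) = 2 (Q(R, W) = -4/(-2) = -4*(-1/2) = 2)
u(D) = D**2 + 2*sqrt(7) + 65*D (u(D) = (D**2 + 65*D) + 2*sqrt(7) = D**2 + 2*sqrt(7) + 65*D)
u(Q(8, 0)) - 1*77 = (2**2 + 2*sqrt(7) + 65*2) - 1*77 = (4 + 2*sqrt(7) + 130) - 77 = (134 + 2*sqrt(7)) - 77 = 57 + 2*sqrt(7)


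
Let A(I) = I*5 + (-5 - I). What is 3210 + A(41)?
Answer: 3369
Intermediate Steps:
A(I) = -5 + 4*I (A(I) = 5*I + (-5 - I) = -5 + 4*I)
3210 + A(41) = 3210 + (-5 + 4*41) = 3210 + (-5 + 164) = 3210 + 159 = 3369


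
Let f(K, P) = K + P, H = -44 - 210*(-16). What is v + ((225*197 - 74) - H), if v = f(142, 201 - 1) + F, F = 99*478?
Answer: 88599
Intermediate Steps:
F = 47322
H = 3316 (H = -44 + 3360 = 3316)
v = 47664 (v = (142 + (201 - 1)) + 47322 = (142 + 200) + 47322 = 342 + 47322 = 47664)
v + ((225*197 - 74) - H) = 47664 + ((225*197 - 74) - 1*3316) = 47664 + ((44325 - 74) - 3316) = 47664 + (44251 - 3316) = 47664 + 40935 = 88599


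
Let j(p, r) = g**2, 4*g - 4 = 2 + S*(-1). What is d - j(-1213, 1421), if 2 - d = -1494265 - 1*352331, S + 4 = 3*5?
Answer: 29545543/16 ≈ 1.8466e+6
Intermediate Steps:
S = 11 (S = -4 + 3*5 = -4 + 15 = 11)
d = 1846598 (d = 2 - (-1494265 - 1*352331) = 2 - (-1494265 - 352331) = 2 - 1*(-1846596) = 2 + 1846596 = 1846598)
g = -5/4 (g = 1 + (2 + 11*(-1))/4 = 1 + (2 - 11)/4 = 1 + (1/4)*(-9) = 1 - 9/4 = -5/4 ≈ -1.2500)
j(p, r) = 25/16 (j(p, r) = (-5/4)**2 = 25/16)
d - j(-1213, 1421) = 1846598 - 1*25/16 = 1846598 - 25/16 = 29545543/16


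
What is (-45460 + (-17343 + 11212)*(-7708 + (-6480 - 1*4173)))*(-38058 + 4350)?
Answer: -3793020711348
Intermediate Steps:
(-45460 + (-17343 + 11212)*(-7708 + (-6480 - 1*4173)))*(-38058 + 4350) = (-45460 - 6131*(-7708 + (-6480 - 4173)))*(-33708) = (-45460 - 6131*(-7708 - 10653))*(-33708) = (-45460 - 6131*(-18361))*(-33708) = (-45460 + 112571291)*(-33708) = 112525831*(-33708) = -3793020711348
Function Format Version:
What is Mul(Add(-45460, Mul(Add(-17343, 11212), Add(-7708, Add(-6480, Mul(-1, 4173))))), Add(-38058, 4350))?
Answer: -3793020711348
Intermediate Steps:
Mul(Add(-45460, Mul(Add(-17343, 11212), Add(-7708, Add(-6480, Mul(-1, 4173))))), Add(-38058, 4350)) = Mul(Add(-45460, Mul(-6131, Add(-7708, Add(-6480, -4173)))), -33708) = Mul(Add(-45460, Mul(-6131, Add(-7708, -10653))), -33708) = Mul(Add(-45460, Mul(-6131, -18361)), -33708) = Mul(Add(-45460, 112571291), -33708) = Mul(112525831, -33708) = -3793020711348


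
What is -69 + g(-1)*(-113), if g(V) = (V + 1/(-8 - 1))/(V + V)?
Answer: -1186/9 ≈ -131.78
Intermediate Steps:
g(V) = (-⅑ + V)/(2*V) (g(V) = (V + 1/(-9))/((2*V)) = (V - ⅑)*(1/(2*V)) = (-⅑ + V)*(1/(2*V)) = (-⅑ + V)/(2*V))
-69 + g(-1)*(-113) = -69 + ((1/18)*(-1 + 9*(-1))/(-1))*(-113) = -69 + ((1/18)*(-1)*(-1 - 9))*(-113) = -69 + ((1/18)*(-1)*(-10))*(-113) = -69 + (5/9)*(-113) = -69 - 565/9 = -1186/9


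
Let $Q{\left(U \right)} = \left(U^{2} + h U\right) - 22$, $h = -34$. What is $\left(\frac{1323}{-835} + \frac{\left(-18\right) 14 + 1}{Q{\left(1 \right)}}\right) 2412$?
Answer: $\frac{66001968}{9185} \approx 7185.8$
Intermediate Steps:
$Q{\left(U \right)} = -22 + U^{2} - 34 U$ ($Q{\left(U \right)} = \left(U^{2} - 34 U\right) - 22 = -22 + U^{2} - 34 U$)
$\left(\frac{1323}{-835} + \frac{\left(-18\right) 14 + 1}{Q{\left(1 \right)}}\right) 2412 = \left(\frac{1323}{-835} + \frac{\left(-18\right) 14 + 1}{-22 + 1^{2} - 34}\right) 2412 = \left(1323 \left(- \frac{1}{835}\right) + \frac{-252 + 1}{-22 + 1 - 34}\right) 2412 = \left(- \frac{1323}{835} - \frac{251}{-55}\right) 2412 = \left(- \frac{1323}{835} - - \frac{251}{55}\right) 2412 = \left(- \frac{1323}{835} + \frac{251}{55}\right) 2412 = \frac{27364}{9185} \cdot 2412 = \frac{66001968}{9185}$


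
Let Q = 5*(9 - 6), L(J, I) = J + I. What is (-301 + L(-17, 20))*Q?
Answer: -4470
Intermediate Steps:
L(J, I) = I + J
Q = 15 (Q = 5*3 = 15)
(-301 + L(-17, 20))*Q = (-301 + (20 - 17))*15 = (-301 + 3)*15 = -298*15 = -4470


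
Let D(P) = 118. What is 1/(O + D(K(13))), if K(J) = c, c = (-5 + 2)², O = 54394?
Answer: 1/54512 ≈ 1.8345e-5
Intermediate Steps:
c = 9 (c = (-3)² = 9)
K(J) = 9
1/(O + D(K(13))) = 1/(54394 + 118) = 1/54512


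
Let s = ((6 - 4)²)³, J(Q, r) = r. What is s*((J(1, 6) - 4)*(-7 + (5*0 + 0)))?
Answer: -896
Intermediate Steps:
s = 64 (s = (2²)³ = 4³ = 64)
s*((J(1, 6) - 4)*(-7 + (5*0 + 0))) = 64*((6 - 4)*(-7 + (5*0 + 0))) = 64*(2*(-7 + (0 + 0))) = 64*(2*(-7 + 0)) = 64*(2*(-7)) = 64*(-14) = -896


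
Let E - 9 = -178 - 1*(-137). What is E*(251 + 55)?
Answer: -9792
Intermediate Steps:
E = -32 (E = 9 + (-178 - 1*(-137)) = 9 + (-178 + 137) = 9 - 41 = -32)
E*(251 + 55) = -32*(251 + 55) = -32*306 = -9792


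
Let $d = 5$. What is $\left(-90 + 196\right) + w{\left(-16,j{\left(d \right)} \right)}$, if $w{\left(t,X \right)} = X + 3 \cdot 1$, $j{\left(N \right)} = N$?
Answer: $114$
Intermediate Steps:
$w{\left(t,X \right)} = 3 + X$ ($w{\left(t,X \right)} = X + 3 = 3 + X$)
$\left(-90 + 196\right) + w{\left(-16,j{\left(d \right)} \right)} = \left(-90 + 196\right) + \left(3 + 5\right) = 106 + 8 = 114$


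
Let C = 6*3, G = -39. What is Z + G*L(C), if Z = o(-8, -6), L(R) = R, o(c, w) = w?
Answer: -708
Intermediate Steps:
C = 18
Z = -6
Z + G*L(C) = -6 - 39*18 = -6 - 702 = -708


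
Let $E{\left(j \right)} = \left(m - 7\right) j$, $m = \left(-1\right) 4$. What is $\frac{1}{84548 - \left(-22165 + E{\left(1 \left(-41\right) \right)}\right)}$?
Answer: $\frac{1}{106262} \approx 9.4107 \cdot 10^{-6}$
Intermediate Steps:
$m = -4$
$E{\left(j \right)} = - 11 j$ ($E{\left(j \right)} = \left(-4 - 7\right) j = - 11 j$)
$\frac{1}{84548 - \left(-22165 + E{\left(1 \left(-41\right) \right)}\right)} = \frac{1}{84548 - \left(-22165 - 11 \cdot 1 \left(-41\right)\right)} = \frac{1}{84548 + \left(- \left(-11\right) \left(-41\right) + 22165\right)} = \frac{1}{84548 + \left(\left(-1\right) 451 + 22165\right)} = \frac{1}{84548 + \left(-451 + 22165\right)} = \frac{1}{84548 + 21714} = \frac{1}{106262}$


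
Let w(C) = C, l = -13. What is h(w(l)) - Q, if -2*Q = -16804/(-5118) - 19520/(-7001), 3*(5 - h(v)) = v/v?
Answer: 45997661/5971853 ≈ 7.7024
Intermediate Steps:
h(v) = 14/3 (h(v) = 5 - v/(3*v) = 5 - ⅓*1 = 5 - ⅓ = 14/3)
Q = -54387041/17915559 (Q = -(-16804/(-5118) - 19520/(-7001))/2 = -(-16804*(-1/5118) - 19520*(-1/7001))/2 = -(8402/2559 + 19520/7001)/2 = -½*108774082/17915559 = -54387041/17915559 ≈ -3.0357)
h(w(l)) - Q = 14/3 - 1*(-54387041/17915559) = 14/3 + 54387041/17915559 = 45997661/5971853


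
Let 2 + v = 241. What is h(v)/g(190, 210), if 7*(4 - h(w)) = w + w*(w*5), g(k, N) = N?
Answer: -47636/245 ≈ -194.43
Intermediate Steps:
v = 239 (v = -2 + 241 = 239)
h(w) = 4 - 5*w²/7 - w/7 (h(w) = 4 - (w + w*(w*5))/7 = 4 - (w + w*(5*w))/7 = 4 - (w + 5*w²)/7 = 4 + (-5*w²/7 - w/7) = 4 - 5*w²/7 - w/7)
h(v)/g(190, 210) = (4 - 5/7*239² - ⅐*239)/210 = (4 - 5/7*57121 - 239/7)*(1/210) = (4 - 285605/7 - 239/7)*(1/210) = -285816/7*1/210 = -47636/245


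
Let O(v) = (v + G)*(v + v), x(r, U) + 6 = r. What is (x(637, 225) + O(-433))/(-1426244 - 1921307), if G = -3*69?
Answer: -554871/3347551 ≈ -0.16575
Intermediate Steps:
G = -207
x(r, U) = -6 + r
O(v) = 2*v*(-207 + v) (O(v) = (v - 207)*(v + v) = (-207 + v)*(2*v) = 2*v*(-207 + v))
(x(637, 225) + O(-433))/(-1426244 - 1921307) = ((-6 + 637) + 2*(-433)*(-207 - 433))/(-1426244 - 1921307) = (631 + 2*(-433)*(-640))/(-3347551) = (631 + 554240)*(-1/3347551) = 554871*(-1/3347551) = -554871/3347551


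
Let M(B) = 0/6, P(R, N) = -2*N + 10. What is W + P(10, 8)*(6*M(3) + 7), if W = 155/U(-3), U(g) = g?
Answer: -281/3 ≈ -93.667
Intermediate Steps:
P(R, N) = 10 - 2*N
M(B) = 0 (M(B) = 0*(⅙) = 0)
W = -155/3 (W = 155/(-3) = 155*(-⅓) = -155/3 ≈ -51.667)
W + P(10, 8)*(6*M(3) + 7) = -155/3 + (10 - 2*8)*(6*0 + 7) = -155/3 + (10 - 16)*(0 + 7) = -155/3 - 6*7 = -155/3 - 42 = -281/3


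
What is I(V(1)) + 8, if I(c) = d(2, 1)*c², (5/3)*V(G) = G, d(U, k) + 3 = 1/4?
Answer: 701/100 ≈ 7.0100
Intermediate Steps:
d(U, k) = -11/4 (d(U, k) = -3 + 1/4 = -3 + ¼ = -11/4)
V(G) = 3*G/5
I(c) = -11*c²/4
I(V(1)) + 8 = -11*((⅗)*1)²/4 + 8 = -11*(⅗)²/4 + 8 = -11/4*9/25 + 8 = -99/100 + 8 = 701/100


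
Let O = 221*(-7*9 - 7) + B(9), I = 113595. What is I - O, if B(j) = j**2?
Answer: 128984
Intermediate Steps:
O = -15389 (O = 221*(-7*9 - 7) + 9**2 = 221*(-63 - 7) + 81 = 221*(-70) + 81 = -15470 + 81 = -15389)
I - O = 113595 - 1*(-15389) = 113595 + 15389 = 128984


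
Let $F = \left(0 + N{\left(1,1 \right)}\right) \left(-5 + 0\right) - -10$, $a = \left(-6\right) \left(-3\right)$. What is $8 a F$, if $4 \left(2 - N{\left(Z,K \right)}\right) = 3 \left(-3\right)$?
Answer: $-1620$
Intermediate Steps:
$N{\left(Z,K \right)} = \frac{17}{4}$ ($N{\left(Z,K \right)} = 2 - \frac{3 \left(-3\right)}{4} = 2 - - \frac{9}{4} = 2 + \frac{9}{4} = \frac{17}{4}$)
$a = 18$
$F = - \frac{45}{4}$ ($F = \left(0 + \frac{17}{4}\right) \left(-5 + 0\right) - -10 = \frac{17}{4} \left(-5\right) + 10 = - \frac{85}{4} + 10 = - \frac{45}{4} \approx -11.25$)
$8 a F = 8 \cdot 18 \left(- \frac{45}{4}\right) = 144 \left(- \frac{45}{4}\right) = -1620$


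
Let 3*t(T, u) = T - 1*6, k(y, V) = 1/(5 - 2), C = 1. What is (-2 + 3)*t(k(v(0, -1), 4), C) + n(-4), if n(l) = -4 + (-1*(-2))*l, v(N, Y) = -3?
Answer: -125/9 ≈ -13.889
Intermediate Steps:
k(y, V) = ⅓ (k(y, V) = 1/3 = ⅓)
t(T, u) = -2 + T/3 (t(T, u) = (T - 1*6)/3 = (T - 6)/3 = (-6 + T)/3 = -2 + T/3)
n(l) = -4 + 2*l
(-2 + 3)*t(k(v(0, -1), 4), C) + n(-4) = (-2 + 3)*(-2 + (⅓)*(⅓)) + (-4 + 2*(-4)) = 1*(-2 + ⅑) + (-4 - 8) = 1*(-17/9) - 12 = -17/9 - 12 = -125/9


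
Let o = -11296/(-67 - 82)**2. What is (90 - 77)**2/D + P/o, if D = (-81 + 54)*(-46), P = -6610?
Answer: 45565920661/3507408 ≈ 12991.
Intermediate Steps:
D = 1242 (D = -27*(-46) = 1242)
o = -11296/22201 (o = -11296/((-149)**2) = -11296/22201 ≈ -0.50881)
(90 - 77)**2/D + P/o = (90 - 77)**2/1242 - 6610/(-11296/22201) = 13**2*(1/1242) - 6610*(-22201/11296) = 169*(1/1242) + 73374305/5648 = 169/1242 + 73374305/5648 = 45565920661/3507408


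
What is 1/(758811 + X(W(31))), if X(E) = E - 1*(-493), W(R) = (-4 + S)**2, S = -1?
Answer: 1/759329 ≈ 1.3170e-6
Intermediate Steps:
W(R) = 25 (W(R) = (-4 - 1)**2 = (-5)**2 = 25)
X(E) = 493 + E (X(E) = E + 493 = 493 + E)
1/(758811 + X(W(31))) = 1/(758811 + (493 + 25)) = 1/(758811 + 518) = 1/759329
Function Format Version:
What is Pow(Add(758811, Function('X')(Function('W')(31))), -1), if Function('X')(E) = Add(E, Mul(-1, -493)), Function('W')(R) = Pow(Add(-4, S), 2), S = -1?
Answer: Rational(1, 759329) ≈ 1.3170e-6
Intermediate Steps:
Function('W')(R) = 25 (Function('W')(R) = Pow(Add(-4, -1), 2) = Pow(-5, 2) = 25)
Function('X')(E) = Add(493, E) (Function('X')(E) = Add(E, 493) = Add(493, E))
Pow(Add(758811, Function('X')(Function('W')(31))), -1) = Pow(Add(758811, Add(493, 25)), -1) = Pow(Add(758811, 518), -1) = Pow(759329, -1) = Rational(1, 759329)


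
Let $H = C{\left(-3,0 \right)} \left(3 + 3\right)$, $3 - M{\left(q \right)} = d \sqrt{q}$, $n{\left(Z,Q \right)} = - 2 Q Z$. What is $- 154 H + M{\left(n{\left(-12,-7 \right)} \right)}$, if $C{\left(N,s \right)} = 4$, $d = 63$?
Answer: $-3693 - 126 i \sqrt{42} \approx -3693.0 - 816.57 i$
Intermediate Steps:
$n{\left(Z,Q \right)} = - 2 Q Z$
$M{\left(q \right)} = 3 - 63 \sqrt{q}$
$H = 24$ ($H = 4 \left(3 + 3\right) = 4 \cdot 6 = 24$)
$- 154 H + M{\left(n{\left(-12,-7 \right)} \right)} = \left(-154\right) 24 + \left(3 - 63 \sqrt{\left(-2\right) \left(-7\right) \left(-12\right)}\right) = -3696 + \left(3 - 63 \sqrt{-168}\right) = -3696 + \left(3 - 63 \cdot 2 i \sqrt{42}\right) = -3696 + \left(3 - 126 i \sqrt{42}\right) = -3693 - 126 i \sqrt{42}$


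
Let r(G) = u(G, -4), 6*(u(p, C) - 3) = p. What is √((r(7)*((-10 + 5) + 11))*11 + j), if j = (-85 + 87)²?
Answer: 3*√31 ≈ 16.703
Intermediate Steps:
u(p, C) = 3 + p/6
r(G) = 3 + G/6
j = 4 (j = 2² = 4)
√((r(7)*((-10 + 5) + 11))*11 + j) = √(((3 + (⅙)*7)*((-10 + 5) + 11))*11 + 4) = √(((3 + 7/6)*(-5 + 11))*11 + 4) = √(((25/6)*6)*11 + 4) = √(25*11 + 4) = √(275 + 4) = √279 = 3*√31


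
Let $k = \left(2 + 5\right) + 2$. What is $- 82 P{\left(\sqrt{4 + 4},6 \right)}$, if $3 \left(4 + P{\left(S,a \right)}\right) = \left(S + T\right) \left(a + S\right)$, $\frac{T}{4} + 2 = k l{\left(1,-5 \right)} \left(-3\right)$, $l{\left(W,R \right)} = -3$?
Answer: $- \frac{155144}{3} - \frac{52808 \sqrt{2}}{3} \approx -76609.0$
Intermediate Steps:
$k = 9$ ($k = 7 + 2 = 9$)
$T = 316$ ($T = -8 + 4 \cdot 9 \left(-3\right) \left(-3\right) = -8 + 4 \left(\left(-27\right) \left(-3\right)\right) = -8 + 4 \cdot 81 = -8 + 324 = 316$)
$P{\left(S,a \right)} = -4 + \frac{\left(316 + S\right) \left(S + a\right)}{3}$ ($P{\left(S,a \right)} = -4 + \frac{\left(S + 316\right) \left(a + S\right)}{3} = -4 + \frac{\left(316 + S\right) \left(S + a\right)}{3}$)
$- 82 P{\left(\sqrt{4 + 4},6 \right)} = - 82 \left(-4 + \frac{\left(\sqrt{4 + 4}\right)^{2}}{3} + \frac{316 \sqrt{4 + 4}}{3} + \frac{316}{3} \cdot 6 + \frac{1}{3} \sqrt{4 + 4} \cdot 6\right) = - 82 \left(-4 + \frac{\left(\sqrt{8}\right)^{2}}{3} + \frac{316 \sqrt{8}}{3} + 632 + \frac{1}{3} \sqrt{8} \cdot 6\right) = - 82 \left(-4 + \frac{\left(2 \sqrt{2}\right)^{2}}{3} + \frac{316 \cdot 2 \sqrt{2}}{3} + 632 + \frac{1}{3} \cdot 2 \sqrt{2} \cdot 6\right) = - 82 \left(-4 + \frac{1}{3} \cdot 8 + \frac{632 \sqrt{2}}{3} + 632 + 4 \sqrt{2}\right) = - 82 \left(-4 + \frac{8}{3} + \frac{632 \sqrt{2}}{3} + 632 + 4 \sqrt{2}\right) = - 82 \left(\frac{1892}{3} + \frac{644 \sqrt{2}}{3}\right) = - \frac{155144}{3} - \frac{52808 \sqrt{2}}{3}$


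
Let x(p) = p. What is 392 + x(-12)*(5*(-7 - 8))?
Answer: 1292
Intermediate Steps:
392 + x(-12)*(5*(-7 - 8)) = 392 - 60*(-7 - 8) = 392 - 60*(-15) = 392 - 12*(-75) = 392 + 900 = 1292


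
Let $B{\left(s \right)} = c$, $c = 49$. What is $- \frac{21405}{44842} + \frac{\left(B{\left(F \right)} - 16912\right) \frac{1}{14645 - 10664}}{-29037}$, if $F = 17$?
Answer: $- \frac{824527522213}{1727856383358} \approx -0.4772$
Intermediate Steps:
$B{\left(s \right)} = 49$
$- \frac{21405}{44842} + \frac{\left(B{\left(F \right)} - 16912\right) \frac{1}{14645 - 10664}}{-29037} = - \frac{21405}{44842} + \frac{\left(49 - 16912\right) \frac{1}{14645 - 10664}}{-29037} = \left(-21405\right) \frac{1}{44842} + - \frac{16863}{3981} \left(- \frac{1}{29037}\right) = - \frac{21405}{44842} + \left(-16863\right) \frac{1}{3981} \left(- \frac{1}{29037}\right) = - \frac{21405}{44842} - - \frac{5621}{38532099} = - \frac{21405}{44842} + \frac{5621}{38532099} = - \frac{824527522213}{1727856383358}$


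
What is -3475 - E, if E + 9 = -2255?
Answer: -1211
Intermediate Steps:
E = -2264 (E = -9 - 2255 = -2264)
-3475 - E = -3475 - 1*(-2264) = -3475 + 2264 = -1211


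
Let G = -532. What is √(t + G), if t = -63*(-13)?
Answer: √287 ≈ 16.941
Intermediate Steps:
t = 819
√(t + G) = √(819 - 532) = √287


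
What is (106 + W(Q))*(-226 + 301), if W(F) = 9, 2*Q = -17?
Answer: 8625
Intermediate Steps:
Q = -17/2 (Q = (1/2)*(-17) = -17/2 ≈ -8.5000)
(106 + W(Q))*(-226 + 301) = (106 + 9)*(-226 + 301) = 115*75 = 8625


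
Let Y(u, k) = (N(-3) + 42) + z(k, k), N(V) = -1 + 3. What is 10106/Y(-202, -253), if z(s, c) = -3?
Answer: 10106/41 ≈ 246.49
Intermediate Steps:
N(V) = 2
Y(u, k) = 41 (Y(u, k) = (2 + 42) - 3 = 44 - 3 = 41)
10106/Y(-202, -253) = 10106/41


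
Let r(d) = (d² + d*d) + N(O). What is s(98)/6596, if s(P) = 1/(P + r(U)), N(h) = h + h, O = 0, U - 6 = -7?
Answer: 1/659600 ≈ 1.5161e-6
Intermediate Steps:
U = -1 (U = 6 - 7 = -1)
N(h) = 2*h
r(d) = 2*d² (r(d) = (d² + d*d) + 2*0 = (d² + d²) + 0 = 2*d² + 0 = 2*d²)
s(P) = 1/(2 + P) (s(P) = 1/(P + 2*(-1)²) = 1/(P + 2*1) = 1/(P + 2) = 1/(2 + P))
s(98)/6596 = 1/((2 + 98)*6596) = (1/6596)/100 = (1/100)*(1/6596) = 1/659600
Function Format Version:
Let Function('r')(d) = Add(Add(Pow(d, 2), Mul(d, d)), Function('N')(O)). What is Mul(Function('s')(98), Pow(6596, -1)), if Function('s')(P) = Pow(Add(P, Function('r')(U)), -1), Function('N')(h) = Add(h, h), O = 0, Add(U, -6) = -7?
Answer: Rational(1, 659600) ≈ 1.5161e-6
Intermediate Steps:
U = -1 (U = Add(6, -7) = -1)
Function('N')(h) = Mul(2, h)
Function('r')(d) = Mul(2, Pow(d, 2)) (Function('r')(d) = Add(Add(Pow(d, 2), Mul(d, d)), Mul(2, 0)) = Add(Add(Pow(d, 2), Pow(d, 2)), 0) = Add(Mul(2, Pow(d, 2)), 0) = Mul(2, Pow(d, 2)))
Function('s')(P) = Pow(Add(2, P), -1) (Function('s')(P) = Pow(Add(P, Mul(2, Pow(-1, 2))), -1) = Pow(Add(P, Mul(2, 1)), -1) = Pow(Add(P, 2), -1) = Pow(Add(2, P), -1))
Mul(Function('s')(98), Pow(6596, -1)) = Mul(Pow(Add(2, 98), -1), Pow(6596, -1)) = Mul(Pow(100, -1), Rational(1, 6596)) = Mul(Rational(1, 100), Rational(1, 6596)) = Rational(1, 659600)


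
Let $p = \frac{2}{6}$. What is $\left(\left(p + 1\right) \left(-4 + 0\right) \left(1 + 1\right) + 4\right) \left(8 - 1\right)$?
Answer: $- \frac{140}{3} \approx -46.667$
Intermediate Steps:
$p = \frac{1}{3}$ ($p = 2 \cdot \frac{1}{6} = \frac{1}{3} \approx 0.33333$)
$\left(\left(p + 1\right) \left(-4 + 0\right) \left(1 + 1\right) + 4\right) \left(8 - 1\right) = \left(\left(\frac{1}{3} + 1\right) \left(-4 + 0\right) \left(1 + 1\right) + 4\right) \left(8 - 1\right) = \left(\frac{4 \left(\left(-4\right) 2\right)}{3} + 4\right) 7 = \left(\frac{4}{3} \left(-8\right) + 4\right) 7 = \left(- \frac{32}{3} + 4\right) 7 = \left(- \frac{20}{3}\right) 7 = - \frac{140}{3}$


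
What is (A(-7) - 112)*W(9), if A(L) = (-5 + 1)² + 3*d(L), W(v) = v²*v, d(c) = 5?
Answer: -59049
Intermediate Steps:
W(v) = v³
A(L) = 31 (A(L) = (-5 + 1)² + 3*5 = (-4)² + 15 = 16 + 15 = 31)
(A(-7) - 112)*W(9) = (31 - 112)*9³ = -81*729 = -59049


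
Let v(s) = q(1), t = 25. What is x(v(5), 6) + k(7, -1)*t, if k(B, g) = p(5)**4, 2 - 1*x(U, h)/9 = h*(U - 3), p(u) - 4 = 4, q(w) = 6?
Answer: 102256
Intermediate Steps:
v(s) = 6
p(u) = 8 (p(u) = 4 + 4 = 8)
x(U, h) = 18 - 9*h*(-3 + U) (x(U, h) = 18 - 9*h*(U - 3) = 18 - 9*h*(-3 + U))
k(B, g) = 4096 (k(B, g) = 8**4 = 4096)
x(v(5), 6) + k(7, -1)*t = (18 + 27*6 - 9*6*6) + 4096*25 = (18 + 162 - 324) + 102400 = -144 + 102400 = 102256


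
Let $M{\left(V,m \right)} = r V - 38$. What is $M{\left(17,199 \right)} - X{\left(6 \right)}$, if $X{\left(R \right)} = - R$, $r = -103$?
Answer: $-1783$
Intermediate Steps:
$M{\left(V,m \right)} = -38 - 103 V$ ($M{\left(V,m \right)} = - 103 V - 38 = -38 - 103 V$)
$M{\left(17,199 \right)} - X{\left(6 \right)} = \left(-38 - 1751\right) - \left(-1\right) 6 = \left(-38 - 1751\right) - -6 = -1789 + 6 = -1783$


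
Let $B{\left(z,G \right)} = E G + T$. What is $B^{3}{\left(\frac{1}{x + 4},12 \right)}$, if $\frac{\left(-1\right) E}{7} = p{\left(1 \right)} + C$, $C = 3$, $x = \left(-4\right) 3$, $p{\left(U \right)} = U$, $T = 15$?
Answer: $-33076161$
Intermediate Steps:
$x = -12$
$E = -28$ ($E = - 7 \left(1 + 3\right) = \left(-7\right) 4 = -28$)
$B{\left(z,G \right)} = 15 - 28 G$ ($B{\left(z,G \right)} = - 28 G + 15 = 15 - 28 G$)
$B^{3}{\left(\frac{1}{x + 4},12 \right)} = \left(15 - 336\right)^{3} = \left(-321\right)^{3} = -33076161$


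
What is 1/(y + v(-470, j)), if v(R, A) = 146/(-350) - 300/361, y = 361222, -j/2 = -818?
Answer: 63175/22820120997 ≈ 2.7684e-6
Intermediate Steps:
j = 1636 (j = -2*(-818) = 1636)
v(R, A) = -78853/63175 (v(R, A) = 146*(-1/350) - 300*1/361 = -73/175 - 300/361 = -78853/63175)
1/(y + v(-470, j)) = 1/(361222 - 78853/63175) = 1/(22820120997/63175) = 63175/22820120997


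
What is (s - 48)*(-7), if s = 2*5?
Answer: 266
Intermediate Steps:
s = 10
(s - 48)*(-7) = (10 - 48)*(-7) = -38*(-7) = 266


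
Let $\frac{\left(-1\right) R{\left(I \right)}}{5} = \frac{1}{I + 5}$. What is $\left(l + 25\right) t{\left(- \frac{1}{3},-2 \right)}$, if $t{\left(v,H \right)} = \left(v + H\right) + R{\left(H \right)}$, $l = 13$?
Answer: $-152$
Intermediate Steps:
$R{\left(I \right)} = - \frac{5}{5 + I}$ ($R{\left(I \right)} = - \frac{5}{I + 5} = - \frac{5}{5 + I}$)
$t{\left(v,H \right)} = H + v - \frac{5}{5 + H}$ ($t{\left(v,H \right)} = \left(v + H\right) - \frac{5}{5 + H} = \left(H + v\right) - \frac{5}{5 + H} = H + v - \frac{5}{5 + H}$)
$\left(l + 25\right) t{\left(- \frac{1}{3},-2 \right)} = \left(13 + 25\right) \frac{-5 + \left(5 - 2\right) \left(-2 - \frac{1}{3}\right)}{5 - 2} = 38 \frac{-5 + 3 \left(-2 - \frac{1}{3}\right)}{3} = 38 \frac{-5 + 3 \left(- \frac{7}{3}\right)}{3} = 38 \frac{-5 - 7}{3} = 38 \cdot \frac{1}{3} \left(-12\right) = 38 \left(-4\right) = -152$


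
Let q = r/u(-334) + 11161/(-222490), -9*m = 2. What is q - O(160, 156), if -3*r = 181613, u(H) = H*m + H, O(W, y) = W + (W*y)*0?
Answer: 9491518873/130045405 ≈ 72.986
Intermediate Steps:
m = -2/9 (m = -⅑*2 = -2/9 ≈ -0.22222)
O(W, y) = W (O(W, y) = W + 0 = W)
u(H) = 7*H/9 (u(H) = H*(-2/9) + H = -2*H/9 + H = 7*H/9)
r = -181613/3 (r = -⅓*181613 = -181613/3 ≈ -60538.)
q = 30298783673/130045405 (q = -181613/(3*((7/9)*(-334))) + 11161/(-222490) = -181613/(3*(-2338/9)) + 11161*(-1/222490) = -181613/3*(-9/2338) - 11161/222490 = 544839/2338 - 11161/222490 = 30298783673/130045405 ≈ 232.99)
q - O(160, 156) = 30298783673/130045405 - 1*160 = 30298783673/130045405 - 160 = 9491518873/130045405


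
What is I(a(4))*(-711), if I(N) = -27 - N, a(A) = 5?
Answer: 22752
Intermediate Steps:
I(a(4))*(-711) = (-27 - 1*5)*(-711) = (-27 - 5)*(-711) = -32*(-711) = 22752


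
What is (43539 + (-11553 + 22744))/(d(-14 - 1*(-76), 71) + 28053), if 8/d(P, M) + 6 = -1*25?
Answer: 26102/13379 ≈ 1.9510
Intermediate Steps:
d(P, M) = -8/31 (d(P, M) = 8/(-6 - 1*25) = 8/(-6 - 25) = 8/(-31) = 8*(-1/31) = -8/31)
(43539 + (-11553 + 22744))/(d(-14 - 1*(-76), 71) + 28053) = (43539 + (-11553 + 22744))/(-8/31 + 28053) = (43539 + 11191)/(869635/31) = 54730*(31/869635) = 26102/13379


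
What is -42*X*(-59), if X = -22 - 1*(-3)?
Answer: -47082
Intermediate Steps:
X = -19 (X = -22 + 3 = -19)
-42*X*(-59) = -42*(-19)*(-59) = 798*(-59) = -47082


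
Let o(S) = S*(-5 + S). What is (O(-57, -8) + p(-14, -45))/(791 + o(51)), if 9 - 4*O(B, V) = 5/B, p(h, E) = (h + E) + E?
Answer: -11597/357618 ≈ -0.032428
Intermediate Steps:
p(h, E) = h + 2*E (p(h, E) = (E + h) + E = h + 2*E)
O(B, V) = 9/4 - 5/(4*B)
(O(-57, -8) + p(-14, -45))/(791 + o(51)) = ((¼)*(-5 + 9*(-57))/(-57) + (-14 + 2*(-45)))/(791 + 51*(-5 + 51)) = ((¼)*(-1/57)*(-5 - 513) + (-14 - 90))/(791 + 51*46) = ((¼)*(-1/57)*(-518) - 104)/(791 + 2346) = (259/114 - 104)/3137 = -11597/114*1/3137 = -11597/357618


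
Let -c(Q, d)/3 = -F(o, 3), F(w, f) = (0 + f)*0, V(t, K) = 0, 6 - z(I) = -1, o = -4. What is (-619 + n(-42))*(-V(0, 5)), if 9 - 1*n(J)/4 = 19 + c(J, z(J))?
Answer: 0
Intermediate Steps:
z(I) = 7 (z(I) = 6 - 1*(-1) = 6 + 1 = 7)
F(w, f) = 0 (F(w, f) = f*0 = 0)
c(Q, d) = 0 (c(Q, d) = -(-3)*0 = -3*0 = 0)
n(J) = -40 (n(J) = 36 - 4*(19 + 0) = 36 - 4*19 = 36 - 76 = -40)
(-619 + n(-42))*(-V(0, 5)) = (-619 - 40)*(-1*0) = -659*0 = 0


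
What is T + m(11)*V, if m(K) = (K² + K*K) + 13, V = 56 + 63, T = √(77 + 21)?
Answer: 30345 + 7*√2 ≈ 30355.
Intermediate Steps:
T = 7*√2 (T = √98 = 7*√2 ≈ 9.8995)
V = 119
m(K) = 13 + 2*K² (m(K) = (K² + K²) + 13 = 2*K² + 13 = 13 + 2*K²)
T + m(11)*V = 7*√2 + (13 + 2*11²)*119 = 7*√2 + (13 + 2*121)*119 = 7*√2 + (13 + 242)*119 = 7*√2 + 255*119 = 7*√2 + 30345 = 30345 + 7*√2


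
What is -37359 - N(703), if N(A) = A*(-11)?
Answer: -29626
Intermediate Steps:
N(A) = -11*A
-37359 - N(703) = -37359 - (-11)*703 = -37359 - 1*(-7733) = -37359 + 7733 = -29626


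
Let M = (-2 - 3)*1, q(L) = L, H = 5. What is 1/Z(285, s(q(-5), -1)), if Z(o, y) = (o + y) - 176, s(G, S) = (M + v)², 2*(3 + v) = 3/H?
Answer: 100/16829 ≈ 0.0059421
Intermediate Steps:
M = -5 (M = -5*1 = -5)
v = -27/10 (v = -3 + (3/5)/2 = -3 + (3*(⅕))/2 = -3 + (½)*(⅗) = -3 + 3/10 = -27/10 ≈ -2.7000)
s(G, S) = 5929/100 (s(G, S) = (-5 - 27/10)² = (-77/10)² = 5929/100)
Z(o, y) = -176 + o + y
1/Z(285, s(q(-5), -1)) = 1/(-176 + 285 + 5929/100) = 1/(16829/100) = 100/16829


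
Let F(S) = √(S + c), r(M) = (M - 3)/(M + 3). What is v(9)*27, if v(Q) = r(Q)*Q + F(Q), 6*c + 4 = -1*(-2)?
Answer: 243/2 + 9*√78 ≈ 200.99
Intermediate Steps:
c = -⅓ (c = -⅔ + (-1*(-2))/6 = -⅔ + (⅙)*2 = -⅔ + ⅓ = -⅓ ≈ -0.33333)
r(M) = (-3 + M)/(3 + M)
F(S) = √(-⅓ + S) (F(S) = √(S - ⅓) = √(-⅓ + S))
v(Q) = √(-3 + 9*Q)/3 + Q*(-3 + Q)/(3 + Q) (v(Q) = ((-3 + Q)/(3 + Q))*Q + √(-3 + 9*Q)/3 = Q*(-3 + Q)/(3 + Q) + √(-3 + 9*Q)/3 = √(-3 + 9*Q)/3 + Q*(-3 + Q)/(3 + Q))
v(9)*27 = ((9*(-3 + 9) + √(-3 + 9*9)*(3 + 9)/3)/(3 + 9))*27 = ((9*6 + (⅓)*√(-3 + 81)*12)/12)*27 = ((54 + (⅓)*√78*12)/12)*27 = ((54 + 4*√78)/12)*27 = (9/2 + √78/3)*27 = 243/2 + 9*√78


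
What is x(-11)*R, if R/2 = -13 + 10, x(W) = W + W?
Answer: 132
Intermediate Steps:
x(W) = 2*W
R = -6 (R = 2*(-13 + 10) = 2*(-3) = -6)
x(-11)*R = (2*(-11))*(-6) = -22*(-6) = 132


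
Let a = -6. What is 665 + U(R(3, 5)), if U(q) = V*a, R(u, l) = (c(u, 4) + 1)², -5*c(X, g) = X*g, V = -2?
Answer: 677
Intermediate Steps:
c(X, g) = -X*g/5
R(u, l) = (1 - 4*u/5)² (R(u, l) = (-⅕*u*4 + 1)² = (-4*u/5 + 1)² = (1 - 4*u/5)²)
U(q) = 12 (U(q) = -2*(-6) = 12)
665 + U(R(3, 5)) = 665 + 12 = 677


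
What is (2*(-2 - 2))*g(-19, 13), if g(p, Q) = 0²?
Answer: 0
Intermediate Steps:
g(p, Q) = 0
(2*(-2 - 2))*g(-19, 13) = (2*(-2 - 2))*0 = (2*(-4))*0 = -8*0 = 0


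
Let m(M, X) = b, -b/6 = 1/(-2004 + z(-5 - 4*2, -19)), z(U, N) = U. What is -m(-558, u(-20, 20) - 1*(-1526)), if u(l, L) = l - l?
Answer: -6/2017 ≈ -0.0029747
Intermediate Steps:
u(l, L) = 0
b = 6/2017 (b = -6/(-2004 + (-5 - 4*2)) = -6/(-2004 + (-5 - 8)) = -6/(-2004 - 13) = -6/(-2017) = -6*(-1/2017) = 6/2017 ≈ 0.0029747)
m(M, X) = 6/2017
-m(-558, u(-20, 20) - 1*(-1526)) = -1*6/2017 = -6/2017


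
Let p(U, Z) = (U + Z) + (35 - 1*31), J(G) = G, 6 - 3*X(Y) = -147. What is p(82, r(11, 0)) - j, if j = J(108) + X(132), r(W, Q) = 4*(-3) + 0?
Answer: -85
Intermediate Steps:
X(Y) = 51 (X(Y) = 2 - ⅓*(-147) = 2 + 49 = 51)
r(W, Q) = -12 (r(W, Q) = -12 + 0 = -12)
j = 159 (j = 108 + 51 = 159)
p(U, Z) = 4 + U + Z (p(U, Z) = (U + Z) + (35 - 31) = (U + Z) + 4 = 4 + U + Z)
p(82, r(11, 0)) - j = (4 + 82 - 12) - 1*159 = 74 - 159 = -85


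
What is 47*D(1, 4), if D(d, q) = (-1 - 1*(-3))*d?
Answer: 94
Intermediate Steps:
D(d, q) = 2*d (D(d, q) = (-1 + 3)*d = 2*d)
47*D(1, 4) = 47*(2*1) = 47*2 = 94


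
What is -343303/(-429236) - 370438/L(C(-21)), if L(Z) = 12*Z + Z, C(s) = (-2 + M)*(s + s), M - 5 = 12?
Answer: 80908488469/1757721420 ≈ 46.030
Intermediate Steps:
M = 17 (M = 5 + 12 = 17)
C(s) = 30*s (C(s) = (-2 + 17)*(s + s) = 15*(2*s) = 30*s)
L(Z) = 13*Z
-343303/(-429236) - 370438/L(C(-21)) = -343303/(-429236) - 370438/(13*(30*(-21))) = -343303*(-1/429236) - 370438/(13*(-630)) = 343303/429236 - 370438/(-8190) = 343303/429236 - 370438*(-1/8190) = 343303/429236 + 185219/4095 = 80908488469/1757721420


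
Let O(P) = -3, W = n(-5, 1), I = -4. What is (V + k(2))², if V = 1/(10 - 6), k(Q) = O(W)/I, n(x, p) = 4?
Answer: 1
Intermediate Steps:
W = 4
k(Q) = ¾ (k(Q) = -3/(-4) = -3*(-¼) = ¾)
V = ¼ (V = 1/4 = ¼ ≈ 0.25000)
(V + k(2))² = (¼ + ¾)² = 1² = 1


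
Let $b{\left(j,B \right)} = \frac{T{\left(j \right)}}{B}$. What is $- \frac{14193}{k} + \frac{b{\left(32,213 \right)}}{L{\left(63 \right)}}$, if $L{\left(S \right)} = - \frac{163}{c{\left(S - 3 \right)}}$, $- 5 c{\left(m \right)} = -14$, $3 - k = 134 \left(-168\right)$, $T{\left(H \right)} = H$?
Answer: $- \frac{8680423}{13714005} \approx -0.63296$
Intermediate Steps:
$k = 22515$ ($k = 3 - 134 \left(-168\right) = 3 - -22512 = 3 + 22512 = 22515$)
$c{\left(m \right)} = \frac{14}{5}$ ($c{\left(m \right)} = \left(- \frac{1}{5}\right) \left(-14\right) = \frac{14}{5}$)
$L{\left(S \right)} = - \frac{815}{14}$ ($L{\left(S \right)} = - \frac{163}{\frac{14}{5}} = \left(-163\right) \frac{5}{14} = - \frac{815}{14}$)
$b{\left(j,B \right)} = \frac{j}{B}$
$- \frac{14193}{k} + \frac{b{\left(32,213 \right)}}{L{\left(63 \right)}} = - \frac{14193}{22515} + \frac{32 \cdot \frac{1}{213}}{- \frac{815}{14}} = \left(-14193\right) \frac{1}{22515} + 32 \cdot \frac{1}{213} \left(- \frac{14}{815}\right) = - \frac{249}{395} + \frac{32}{213} \left(- \frac{14}{815}\right) = - \frac{249}{395} - \frac{448}{173595} = - \frac{8680423}{13714005}$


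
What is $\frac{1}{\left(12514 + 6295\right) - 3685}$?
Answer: $\frac{1}{15124} \approx 6.612 \cdot 10^{-5}$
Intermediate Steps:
$\frac{1}{\left(12514 + 6295\right) - 3685} = \frac{1}{18809 - 3685} = \frac{1}{15124}$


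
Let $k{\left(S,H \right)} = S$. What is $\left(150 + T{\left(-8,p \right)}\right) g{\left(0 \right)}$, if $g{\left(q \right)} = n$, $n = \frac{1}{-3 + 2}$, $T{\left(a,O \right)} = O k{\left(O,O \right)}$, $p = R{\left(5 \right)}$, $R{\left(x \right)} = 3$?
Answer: $-159$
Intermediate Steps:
$p = 3$
$T{\left(a,O \right)} = O^{2}$ ($T{\left(a,O \right)} = O O = O^{2}$)
$n = -1$ ($n = \frac{1}{-1} = -1$)
$g{\left(q \right)} = -1$
$\left(150 + T{\left(-8,p \right)}\right) g{\left(0 \right)} = \left(150 + 3^{2}\right) \left(-1\right) = \left(150 + 9\right) \left(-1\right) = 159 \left(-1\right) = -159$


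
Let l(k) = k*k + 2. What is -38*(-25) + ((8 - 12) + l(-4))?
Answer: 964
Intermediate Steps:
l(k) = 2 + k**2 (l(k) = k**2 + 2 = 2 + k**2)
-38*(-25) + ((8 - 12) + l(-4)) = -38*(-25) + ((8 - 12) + (2 + (-4)**2)) = 950 + (-4 + (2 + 16)) = 950 + (-4 + 18) = 950 + 14 = 964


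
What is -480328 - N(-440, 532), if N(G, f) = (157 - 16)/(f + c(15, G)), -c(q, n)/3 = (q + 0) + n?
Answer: -867952837/1807 ≈ -4.8033e+5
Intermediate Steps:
c(q, n) = -3*n - 3*q (c(q, n) = -3*((q + 0) + n) = -3*(q + n) = -3*(n + q) = -3*n - 3*q)
N(G, f) = 141/(-45 + f - 3*G) (N(G, f) = (157 - 16)/(f + (-3*G - 3*15)) = 141/(f + (-3*G - 45)) = 141/(f + (-45 - 3*G)) = 141/(-45 + f - 3*G))
-480328 - N(-440, 532) = -480328 - 141/(-45 + 532 - 3*(-440)) = -480328 - 141/(-45 + 532 + 1320) = -480328 - 141/1807 = -867952837/1807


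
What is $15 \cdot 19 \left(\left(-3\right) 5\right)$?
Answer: $-4275$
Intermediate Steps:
$15 \cdot 19 \left(\left(-3\right) 5\right) = 285 \left(-15\right) = -4275$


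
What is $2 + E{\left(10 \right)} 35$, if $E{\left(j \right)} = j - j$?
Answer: $2$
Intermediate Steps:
$E{\left(j \right)} = 0$
$2 + E{\left(10 \right)} 35 = 2 + 0 \cdot 35 = 2 + 0 = 2$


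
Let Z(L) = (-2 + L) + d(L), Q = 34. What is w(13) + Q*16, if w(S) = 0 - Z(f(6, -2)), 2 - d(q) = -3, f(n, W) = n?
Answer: 535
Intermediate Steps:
d(q) = 5 (d(q) = 2 - 1*(-3) = 2 + 3 = 5)
Z(L) = 3 + L (Z(L) = (-2 + L) + 5 = 3 + L)
w(S) = -9 (w(S) = 0 - (3 + 6) = 0 - 1*9 = 0 - 9 = -9)
w(13) + Q*16 = -9 + 34*16 = -9 + 544 = 535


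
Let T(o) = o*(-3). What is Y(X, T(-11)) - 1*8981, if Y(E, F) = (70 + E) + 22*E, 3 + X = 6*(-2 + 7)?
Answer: -8290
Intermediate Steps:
T(o) = -3*o
X = 27 (X = -3 + 6*(-2 + 7) = -3 + 6*5 = -3 + 30 = 27)
Y(E, F) = 70 + 23*E
Y(X, T(-11)) - 1*8981 = (70 + 23*27) - 1*8981 = (70 + 621) - 8981 = 691 - 8981 = -8290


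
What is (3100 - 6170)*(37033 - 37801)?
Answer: 2357760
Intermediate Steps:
(3100 - 6170)*(37033 - 37801) = -3070*(-768) = 2357760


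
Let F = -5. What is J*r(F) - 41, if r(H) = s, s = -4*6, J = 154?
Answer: -3737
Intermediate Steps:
s = -24
r(H) = -24
J*r(F) - 41 = 154*(-24) - 41 = -3696 - 41 = -3737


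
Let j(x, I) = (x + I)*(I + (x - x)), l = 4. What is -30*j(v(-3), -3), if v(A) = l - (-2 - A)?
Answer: 0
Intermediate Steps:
v(A) = 6 + A (v(A) = 4 - (-2 - A) = 4 + (2 + A) = 6 + A)
j(x, I) = I*(I + x) (j(x, I) = (I + x)*(I + 0) = (I + x)*I = I*(I + x))
-30*j(v(-3), -3) = -(-90)*(-3 + (6 - 3)) = -(-90)*(-3 + 3) = -(-90)*0 = -30*0 = 0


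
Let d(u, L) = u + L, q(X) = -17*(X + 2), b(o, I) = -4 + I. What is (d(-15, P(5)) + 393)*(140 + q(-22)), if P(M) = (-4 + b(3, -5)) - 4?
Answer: 173280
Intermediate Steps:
P(M) = -17 (P(M) = (-4 + (-4 - 5)) - 4 = (-4 - 9) - 4 = -13 - 4 = -17)
q(X) = -34 - 17*X (q(X) = -17*(2 + X) = -34 - 17*X)
d(u, L) = L + u
(d(-15, P(5)) + 393)*(140 + q(-22)) = ((-17 - 15) + 393)*(140 + (-34 - 17*(-22))) = (-32 + 393)*(140 + (-34 + 374)) = 361*(140 + 340) = 361*480 = 173280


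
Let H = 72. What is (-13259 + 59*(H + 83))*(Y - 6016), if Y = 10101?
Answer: -16805690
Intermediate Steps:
(-13259 + 59*(H + 83))*(Y - 6016) = (-13259 + 59*(72 + 83))*(10101 - 6016) = (-13259 + 59*155)*4085 = (-13259 + 9145)*4085 = -4114*4085 = -16805690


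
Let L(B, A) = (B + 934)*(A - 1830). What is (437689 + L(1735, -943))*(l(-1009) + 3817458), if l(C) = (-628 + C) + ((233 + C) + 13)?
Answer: -26565957999984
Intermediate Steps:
L(B, A) = (-1830 + A)*(934 + B) (L(B, A) = (934 + B)*(-1830 + A) = (-1830 + A)*(934 + B))
l(C) = -382 + 2*C (l(C) = (-628 + C) + (246 + C) = -382 + 2*C)
(437689 + L(1735, -943))*(l(-1009) + 3817458) = (437689 + (-1709220 - 1830*1735 + 934*(-943) - 943*1735))*((-382 + 2*(-1009)) + 3817458) = (437689 + (-1709220 - 3175050 - 880762 - 1636105))*((-382 - 2018) + 3817458) = (437689 - 7401137)*(-2400 + 3817458) = -6963448*3815058 = -26565957999984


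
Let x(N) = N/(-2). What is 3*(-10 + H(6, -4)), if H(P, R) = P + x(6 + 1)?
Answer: -45/2 ≈ -22.500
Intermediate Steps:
x(N) = -N/2 (x(N) = N*(-½) = -N/2)
H(P, R) = -7/2 + P (H(P, R) = P - (6 + 1)/2 = P - ½*7 = P - 7/2 = -7/2 + P)
3*(-10 + H(6, -4)) = 3*(-10 + (-7/2 + 6)) = 3*(-10 + 5/2) = 3*(-15/2) = -45/2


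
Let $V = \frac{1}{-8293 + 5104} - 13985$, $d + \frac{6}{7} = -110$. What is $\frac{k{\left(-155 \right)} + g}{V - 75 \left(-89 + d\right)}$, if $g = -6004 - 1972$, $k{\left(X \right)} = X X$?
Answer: $\frac{358261827}{22418663} \approx 15.981$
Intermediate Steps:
$d = - \frac{776}{7}$ ($d = - \frac{6}{7} - 110 = - \frac{776}{7} \approx -110.86$)
$k{\left(X \right)} = X^{2}$
$V = - \frac{44598166}{3189}$ ($V = \frac{1}{-3189} - 13985 = - \frac{1}{3189} - 13985 = - \frac{44598166}{3189} \approx -13985.0$)
$g = -7976$
$\frac{k{\left(-155 \right)} + g}{V - 75 \left(-89 + d\right)} = \frac{\left(-155\right)^{2} - 7976}{- \frac{44598166}{3189} - 75 \left(-89 - \frac{776}{7}\right)} = \frac{24025 - 7976}{- \frac{44598166}{3189} - - \frac{104925}{7}} = \frac{16049}{- \frac{44598166}{3189} + \frac{104925}{7}} = \frac{16049}{\frac{22418663}{22323}} = 16049 \cdot \frac{22323}{22418663} = \frac{358261827}{22418663}$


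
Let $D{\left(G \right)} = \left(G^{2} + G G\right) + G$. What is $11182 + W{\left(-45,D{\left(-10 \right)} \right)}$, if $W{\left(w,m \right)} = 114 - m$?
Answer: $11106$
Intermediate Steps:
$D{\left(G \right)} = G + 2 G^{2}$ ($D{\left(G \right)} = \left(G^{2} + G^{2}\right) + G = 2 G^{2} + G = G + 2 G^{2}$)
$11182 + W{\left(-45,D{\left(-10 \right)} \right)} = 11182 + \left(114 - - 10 \left(1 + 2 \left(-10\right)\right)\right) = 11182 + \left(114 - - 10 \left(1 - 20\right)\right) = 11182 + \left(114 - \left(-10\right) \left(-19\right)\right) = 11182 + \left(114 - 190\right) = 11182 - 76 = 11106$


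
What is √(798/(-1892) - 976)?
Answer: I*√873815470/946 ≈ 31.248*I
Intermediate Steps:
√(798/(-1892) - 976) = √(798*(-1/1892) - 976) = √(-399/946 - 976) = √(-923695/946) = I*√873815470/946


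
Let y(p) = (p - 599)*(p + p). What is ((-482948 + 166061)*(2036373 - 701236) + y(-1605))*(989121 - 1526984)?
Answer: 227559338193037977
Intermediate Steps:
y(p) = 2*p*(-599 + p) (y(p) = (-599 + p)*(2*p) = 2*p*(-599 + p))
((-482948 + 166061)*(2036373 - 701236) + y(-1605))*(989121 - 1526984) = ((-482948 + 166061)*(2036373 - 701236) + 2*(-1605)*(-599 - 1605))*(989121 - 1526984) = (-316887*1335137 + 2*(-1605)*(-2204))*(-537863) = (-423087558519 + 7074840)*(-537863) = -423080483679*(-537863) = 227559338193037977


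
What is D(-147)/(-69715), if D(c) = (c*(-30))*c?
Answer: 129654/13943 ≈ 9.2989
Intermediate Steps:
D(c) = -30*c² (D(c) = (-30*c)*c = -30*c²)
D(-147)/(-69715) = -30*(-147)²/(-69715) = -30*21609*(-1/69715) = -648270*(-1/69715) = 129654/13943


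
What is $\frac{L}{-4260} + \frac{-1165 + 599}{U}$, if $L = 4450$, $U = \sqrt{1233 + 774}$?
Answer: $- \frac{445}{426} - \frac{566 \sqrt{223}}{669} \approx -13.679$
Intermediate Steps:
$U = 3 \sqrt{223}$ ($U = \sqrt{2007} = 3 \sqrt{223} \approx 44.8$)
$\frac{L}{-4260} + \frac{-1165 + 599}{U} = \frac{4450}{-4260} + \frac{-1165 + 599}{3 \sqrt{223}} = 4450 \left(- \frac{1}{4260}\right) - 566 \frac{\sqrt{223}}{669} = - \frac{445}{426} - \frac{566 \sqrt{223}}{669}$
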